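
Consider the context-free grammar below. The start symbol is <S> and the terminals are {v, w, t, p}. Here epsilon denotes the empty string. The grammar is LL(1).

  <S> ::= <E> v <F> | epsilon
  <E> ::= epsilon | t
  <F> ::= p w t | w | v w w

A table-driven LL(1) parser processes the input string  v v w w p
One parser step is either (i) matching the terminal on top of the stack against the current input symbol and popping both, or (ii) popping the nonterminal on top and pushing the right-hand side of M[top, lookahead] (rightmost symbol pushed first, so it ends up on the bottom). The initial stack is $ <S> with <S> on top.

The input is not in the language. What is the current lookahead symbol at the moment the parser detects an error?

p

step 1: stack=$ <S>  input=v v w w p $  — expand <S> ::= <E> v <F>
step 2: stack=$ <F> v <E>  input=v v w w p $  — expand <E> ::= epsilon
step 3: stack=$ <F> v  input=v v w w p $  — match v
step 4: stack=$ <F>  input=v w w p $  — expand <F> ::= v w w
step 5: stack=$ w w v  input=v w w p $  — match v
step 6: stack=$ w w  input=w w p $  — match w
step 7: stack=$ w  input=w p $  — match w
step 8: stack=$  input=p $  — error: stack empty but input remains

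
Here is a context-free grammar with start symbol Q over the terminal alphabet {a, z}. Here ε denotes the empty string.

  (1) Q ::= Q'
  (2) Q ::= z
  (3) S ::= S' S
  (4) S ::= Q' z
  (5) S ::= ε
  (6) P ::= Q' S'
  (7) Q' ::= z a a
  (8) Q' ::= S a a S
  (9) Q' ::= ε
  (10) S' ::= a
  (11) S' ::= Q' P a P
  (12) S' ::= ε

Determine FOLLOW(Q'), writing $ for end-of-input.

FIRST(Q) = {ε, a, z}  (via Q')
FIRST(S) = {ε, a, z}  (via S' S, Q' z)
FIRST(Q') = {ε, a, z}  (via S a a S)
FIRST(P) = {ε, a, z}  (via Q' S')
FIRST(S') = {ε, a, z}  (via Q' P a P)
FOLLOW(Q) includes $ since Q is the start symbol.
FOLLOW(Q): Q appears on no right-hand side. Thus FOLLOW(Q) = {$}.
FOLLOW(S): in S::=S' S, the suffix after S is empty (adds nothing new); in Q'::=S a a S (occurrence 1), S is followed by a a S with FIRST {a}; in Q'::=S a a S (occurrence 2), the suffix after S is empty, so FOLLOW(S) ⊇ FOLLOW(Q') = {$, a, z}. Thus FOLLOW(S) = {$, a, z}.
FOLLOW(P): in S'::=Q' P a P (occurrence 1), P is followed by a P with FIRST {a}; in S'::=Q' P a P (occurrence 2), the suffix after P is empty, so FOLLOW(P) ⊇ FOLLOW(S') = {$, a, z}. Thus FOLLOW(P) = {$, a, z}.
FOLLOW(Q'): in Q::=Q', the suffix after Q' is empty, so FOLLOW(Q') ⊇ FOLLOW(Q) = {$}; in S::=Q' z, Q' is followed by z with FIRST {z}; in P::=Q' S', Q' is followed by S' with FIRST {ε, a, z}; in P::=Q' S', the suffix after Q' is nullable, so FOLLOW(Q') ⊇ FOLLOW(P) = {$, a, z}; in S'::=Q' P a P, Q' is followed by P a P with FIRST {a, z}. Thus FOLLOW(Q') = {$, a, z}.
FOLLOW(S'): in S::=S' S, S' is followed by S with FIRST {ε, a, z}; in S::=S' S, the suffix after S' is nullable, so FOLLOW(S') ⊇ FOLLOW(S) = {$, a, z}; in P::=Q' S', the suffix after S' is empty, so FOLLOW(S') ⊇ FOLLOW(P) = {$, a, z}. Thus FOLLOW(S') = {$, a, z}.

{$, a, z}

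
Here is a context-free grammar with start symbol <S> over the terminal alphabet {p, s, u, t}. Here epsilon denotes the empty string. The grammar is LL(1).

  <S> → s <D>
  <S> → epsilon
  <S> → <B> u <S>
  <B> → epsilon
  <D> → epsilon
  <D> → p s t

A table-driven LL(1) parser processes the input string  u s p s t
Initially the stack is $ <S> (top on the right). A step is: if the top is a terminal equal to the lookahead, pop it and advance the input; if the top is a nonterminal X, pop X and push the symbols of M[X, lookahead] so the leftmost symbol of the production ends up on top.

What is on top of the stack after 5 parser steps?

step 1: stack=$ <S>  input=u s p s t $  — expand <S> → <B> u <S>
step 2: stack=$ <S> u <B>  input=u s p s t $  — expand <B> → epsilon
step 3: stack=$ <S> u  input=u s p s t $  — match u
step 4: stack=$ <S>  input=s p s t $  — expand <S> → s <D>
step 5: stack=$ <D> s  input=s p s t $  — match s
Stack after step 5: $ <D> (top = <D>).

<D>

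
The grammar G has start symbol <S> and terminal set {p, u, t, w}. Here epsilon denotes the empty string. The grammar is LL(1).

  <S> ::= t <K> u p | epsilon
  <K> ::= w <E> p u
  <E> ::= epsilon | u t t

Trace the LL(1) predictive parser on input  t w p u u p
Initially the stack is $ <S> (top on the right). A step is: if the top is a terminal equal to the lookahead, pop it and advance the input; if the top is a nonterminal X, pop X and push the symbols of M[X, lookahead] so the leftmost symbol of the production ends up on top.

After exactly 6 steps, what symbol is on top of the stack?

u

     Stack            Input          Action
  1  $ <S>            t w p u u p $  expand <S> ::= t <K> u p
  2  $ p u <K> t      t w p u u p $  match t
  3  $ p u <K>        w p u u p $    expand <K> ::= w <E> p u
  4  $ p u u p <E> w  w p u u p $    match w
  5  $ p u u p <E>    p u u p $      expand <E> ::= epsilon
  6  $ p u u p        p u u p $      match p
Stack after step 6: $ p u u (top = u).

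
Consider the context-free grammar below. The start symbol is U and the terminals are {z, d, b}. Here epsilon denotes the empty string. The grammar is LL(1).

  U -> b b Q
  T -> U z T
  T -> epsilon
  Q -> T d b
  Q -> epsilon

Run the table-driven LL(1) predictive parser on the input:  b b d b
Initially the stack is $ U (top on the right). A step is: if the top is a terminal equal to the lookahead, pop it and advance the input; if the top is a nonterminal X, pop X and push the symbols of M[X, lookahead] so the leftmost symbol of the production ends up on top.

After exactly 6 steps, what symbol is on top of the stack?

     Stack    Input      Action
  1  $ U      b b d b $  expand U -> b b Q
  2  $ Q b b  b b d b $  match b
  3  $ Q b    b d b $    match b
  4  $ Q      d b $      expand Q -> T d b
  5  $ b d T  d b $      expand T -> epsilon
  6  $ b d    d b $      match d
Stack after step 6: $ b (top = b).

b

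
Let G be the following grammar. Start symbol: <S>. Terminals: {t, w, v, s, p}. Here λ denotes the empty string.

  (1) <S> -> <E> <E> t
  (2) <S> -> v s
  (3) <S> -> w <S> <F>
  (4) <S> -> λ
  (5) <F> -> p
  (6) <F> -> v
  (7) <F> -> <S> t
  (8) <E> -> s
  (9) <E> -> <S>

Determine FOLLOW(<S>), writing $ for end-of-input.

FIRST(<S>) = {λ, s, t, v, w}  (via <E> <E> t)
FIRST(<F>) = {p, s, t, v, w}  (via <S> t)
FIRST(<E>) = {λ, s, t, v, w}  (via <S>)
FOLLOW(<S>) includes $ since <S> is the start symbol.
FOLLOW(<E>): in <S>-><E> <E> t (occurrence 1), <E> is followed by <E> t with FIRST {s, t, v, w}; in <S>-><E> <E> t (occurrence 2), <E> is followed by t with FIRST {t}. Thus FOLLOW(<E>) = {s, t, v, w}.
FOLLOW(<S>): in <S>->w <S> <F>, <S> is followed by <F> with FIRST {p, s, t, v, w}; in <F>-><S> t, <S> is followed by t with FIRST {t}; in <E>-><S>, the suffix after <S> is empty, so FOLLOW(<S>) ⊇ FOLLOW(<E>) = {s, t, v, w}. Thus FOLLOW(<S>) = {$, p, s, t, v, w}.
FOLLOW(<F>): in <S>->w <S> <F>, the suffix after <F> is empty, so FOLLOW(<F>) ⊇ FOLLOW(<S>) = {$, p, s, t, v, w}. Thus FOLLOW(<F>) = {$, p, s, t, v, w}.

{$, p, s, t, v, w}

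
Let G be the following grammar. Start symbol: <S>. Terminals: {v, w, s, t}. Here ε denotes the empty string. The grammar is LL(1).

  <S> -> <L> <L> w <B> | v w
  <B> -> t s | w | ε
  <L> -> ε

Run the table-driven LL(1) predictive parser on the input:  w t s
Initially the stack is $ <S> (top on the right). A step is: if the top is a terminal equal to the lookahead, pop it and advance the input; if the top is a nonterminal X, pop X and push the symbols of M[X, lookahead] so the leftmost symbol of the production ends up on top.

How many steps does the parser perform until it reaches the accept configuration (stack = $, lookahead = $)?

7

     Stack            Input    Action
  1  $ <S>            w t s $  expand <S> -> <L> <L> w <B>
  2  $ <B> w <L> <L>  w t s $  expand <L> -> ε
  3  $ <B> w <L>      w t s $  expand <L> -> ε
  4  $ <B> w          w t s $  match w
  5  $ <B>            t s $    expand <B> -> t s
  6  $ s t            t s $    match t
  7  $ s              s $      match s
Accept reached after 7 steps.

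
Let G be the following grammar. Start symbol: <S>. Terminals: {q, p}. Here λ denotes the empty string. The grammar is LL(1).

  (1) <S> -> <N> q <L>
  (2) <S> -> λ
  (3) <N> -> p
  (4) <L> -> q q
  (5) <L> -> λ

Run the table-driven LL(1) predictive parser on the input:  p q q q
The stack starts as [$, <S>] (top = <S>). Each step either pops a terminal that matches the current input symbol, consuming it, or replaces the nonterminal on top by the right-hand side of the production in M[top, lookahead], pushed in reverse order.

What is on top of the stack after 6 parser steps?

q

     Stack        Input      Action
  1  $ <S>        p q q q $  expand <S> -> <N> q <L>
  2  $ <L> q <N>  p q q q $  expand <N> -> p
  3  $ <L> q p    p q q q $  match p
  4  $ <L> q      q q q $    match q
  5  $ <L>        q q $      expand <L> -> q q
  6  $ q q        q q $      match q
Stack after step 6: $ q (top = q).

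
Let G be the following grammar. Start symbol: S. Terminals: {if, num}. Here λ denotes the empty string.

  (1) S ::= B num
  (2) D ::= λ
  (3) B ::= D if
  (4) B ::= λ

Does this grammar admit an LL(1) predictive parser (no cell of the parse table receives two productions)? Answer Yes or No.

Yes

FIRST(S) = {if, num}
FIRST(D) = {λ}
FIRST(B) = {λ, if}
FOLLOW(S) = {$}
FOLLOW(D) = {if}
FOLLOW(B) = {num}
Each cell of M receives at most one production.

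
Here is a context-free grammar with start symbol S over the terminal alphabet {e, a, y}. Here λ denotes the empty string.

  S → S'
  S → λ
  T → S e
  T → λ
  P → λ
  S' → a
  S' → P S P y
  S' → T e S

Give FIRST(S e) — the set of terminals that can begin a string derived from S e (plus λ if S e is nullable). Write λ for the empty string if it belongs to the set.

FIRST(P) = {λ}
FIRST(S) = {λ, a, e, y}  (via S')
FIRST(T) = {λ, a, e, y}  (via S e)
FIRST(S') = {a, e, y}  (via P S P y, T e S)
FIRST(S e): take FIRST of each symbol in turn, carrying on past any symbol whose FIRST contains λ; result {a, e, y}.

{a, e, y}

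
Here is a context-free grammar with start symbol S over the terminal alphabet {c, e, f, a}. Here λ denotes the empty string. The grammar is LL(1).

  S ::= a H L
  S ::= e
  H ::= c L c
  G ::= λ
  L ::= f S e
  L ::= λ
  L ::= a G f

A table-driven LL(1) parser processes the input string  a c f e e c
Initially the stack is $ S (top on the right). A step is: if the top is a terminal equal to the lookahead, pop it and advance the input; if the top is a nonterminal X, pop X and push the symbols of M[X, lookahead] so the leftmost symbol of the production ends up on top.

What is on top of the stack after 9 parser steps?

c

     Stack        Input          Action
  1  $ S          a c f e e c $  expand S ::= a H L
  2  $ L H a      a c f e e c $  match a
  3  $ L H        c f e e c $    expand H ::= c L c
  4  $ L c L c    c f e e c $    match c
  5  $ L c L      f e e c $      expand L ::= f S e
  6  $ L c e S f  f e e c $      match f
  7  $ L c e S    e e c $        expand S ::= e
  8  $ L c e e    e e c $        match e
  9  $ L c e      e c $          match e
Stack after step 9: $ L c (top = c).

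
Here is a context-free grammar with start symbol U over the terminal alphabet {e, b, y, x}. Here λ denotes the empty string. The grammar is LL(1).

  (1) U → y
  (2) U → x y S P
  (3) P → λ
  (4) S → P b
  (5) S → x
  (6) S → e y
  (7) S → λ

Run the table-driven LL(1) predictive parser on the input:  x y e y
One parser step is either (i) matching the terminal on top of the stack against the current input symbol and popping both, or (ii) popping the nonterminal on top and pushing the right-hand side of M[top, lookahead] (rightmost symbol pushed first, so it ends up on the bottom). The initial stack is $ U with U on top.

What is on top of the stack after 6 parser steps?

P

step 1: stack=$ U  input=x y e y $  — expand U → x y S P
step 2: stack=$ P S y x  input=x y e y $  — match x
step 3: stack=$ P S y  input=y e y $  — match y
step 4: stack=$ P S  input=e y $  — expand S → e y
step 5: stack=$ P y e  input=e y $  — match e
step 6: stack=$ P y  input=y $  — match y
Stack after step 6: $ P (top = P).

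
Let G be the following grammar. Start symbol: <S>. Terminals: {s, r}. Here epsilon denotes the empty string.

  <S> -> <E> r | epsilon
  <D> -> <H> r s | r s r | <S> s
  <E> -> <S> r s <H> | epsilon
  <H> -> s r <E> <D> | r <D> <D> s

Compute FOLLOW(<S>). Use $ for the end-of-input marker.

{$, r, s}

FIRST(<H>) = {r, s}
FIRST(<S>) = {epsilon, r}  (via <E> r)
FIRST(<D>) = {r, s}  (via <H> r s, <S> s)
FIRST(<E>) = {epsilon, r}  (via <S> r s <H>)
FOLLOW(<S>) includes $ since <S> is the start symbol.
FOLLOW(<S>): in <D>-><S> s, <S> is followed by s with FIRST {s}; in <E>-><S> r s <H>, <S> is followed by r s <H> with FIRST {r}. Thus FOLLOW(<S>) = {$, r, s}.
FOLLOW(<E>): in <S>-><E> r, <E> is followed by r with FIRST {r}; in <H>->s r <E> <D>, <E> is followed by <D> with FIRST {r, s}. Thus FOLLOW(<E>) = {r, s}.
FOLLOW(<H>): in <D>-><H> r s, <H> is followed by r s with FIRST {r}; in <E>-><S> r s <H>, the suffix after <H> is empty, so FOLLOW(<H>) ⊇ FOLLOW(<E>) = {r, s}. Thus FOLLOW(<H>) = {r, s}.
FOLLOW(<D>): in <H>->s r <E> <D>, the suffix after <D> is empty, so FOLLOW(<D>) ⊇ FOLLOW(<H>) = {r, s}; in <H>->r <D> <D> s (occurrence 1), <D> is followed by <D> s with FIRST {r, s}; in <H>->r <D> <D> s (occurrence 2), <D> is followed by s with FIRST {s}. Thus FOLLOW(<D>) = {r, s}.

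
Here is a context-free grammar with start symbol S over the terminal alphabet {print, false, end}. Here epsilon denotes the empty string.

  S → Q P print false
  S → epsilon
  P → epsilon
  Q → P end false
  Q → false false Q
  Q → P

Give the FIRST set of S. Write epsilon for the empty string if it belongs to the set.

FIRST(P): from P→epsilon we get {epsilon}. So FIRST(P) = {epsilon}.
FIRST(Q): from Q→P end false we get {end}; from Q→false false Q we get {false}; from Q→P we get {epsilon}. So FIRST(Q) = {epsilon, end, false}.
FIRST(S): from S→Q P print false we get {end, false, print}; from S→epsilon we get {epsilon}. So FIRST(S) = {epsilon, end, false, print}.

{epsilon, end, false, print}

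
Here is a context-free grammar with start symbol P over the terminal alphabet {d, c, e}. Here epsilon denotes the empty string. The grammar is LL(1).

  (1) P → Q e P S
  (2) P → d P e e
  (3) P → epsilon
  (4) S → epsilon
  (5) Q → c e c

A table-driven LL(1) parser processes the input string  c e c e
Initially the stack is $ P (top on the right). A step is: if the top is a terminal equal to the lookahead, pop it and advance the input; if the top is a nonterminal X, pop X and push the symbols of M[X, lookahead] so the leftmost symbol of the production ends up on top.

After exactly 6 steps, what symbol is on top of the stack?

P

step 1: stack=$ P  input=c e c e $  — expand P → Q e P S
step 2: stack=$ S P e Q  input=c e c e $  — expand Q → c e c
step 3: stack=$ S P e c e c  input=c e c e $  — match c
step 4: stack=$ S P e c e  input=e c e $  — match e
step 5: stack=$ S P e c  input=c e $  — match c
step 6: stack=$ S P e  input=e $  — match e
Stack after step 6: $ S P (top = P).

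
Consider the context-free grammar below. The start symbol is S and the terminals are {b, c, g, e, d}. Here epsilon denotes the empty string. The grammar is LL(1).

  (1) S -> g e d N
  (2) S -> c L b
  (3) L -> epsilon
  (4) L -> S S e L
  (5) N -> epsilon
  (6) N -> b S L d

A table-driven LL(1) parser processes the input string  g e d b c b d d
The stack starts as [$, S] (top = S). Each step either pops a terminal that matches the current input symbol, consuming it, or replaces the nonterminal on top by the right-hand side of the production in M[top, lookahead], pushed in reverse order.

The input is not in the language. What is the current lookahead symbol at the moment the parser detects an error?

d

step 1: stack=$ S  input=g e d b c b d d $  — expand S -> g e d N
step 2: stack=$ N d e g  input=g e d b c b d d $  — match g
step 3: stack=$ N d e  input=e d b c b d d $  — match e
step 4: stack=$ N d  input=d b c b d d $  — match d
step 5: stack=$ N  input=b c b d d $  — expand N -> b S L d
step 6: stack=$ d L S b  input=b c b d d $  — match b
step 7: stack=$ d L S  input=c b d d $  — expand S -> c L b
step 8: stack=$ d L b L c  input=c b d d $  — match c
step 9: stack=$ d L b L  input=b d d $  — expand L -> epsilon
step 10: stack=$ d L b  input=b d d $  — match b
step 11: stack=$ d L  input=d d $  — expand L -> epsilon
step 12: stack=$ d  input=d d $  — match d
step 13: stack=$  input=d $  — error: stack empty but input remains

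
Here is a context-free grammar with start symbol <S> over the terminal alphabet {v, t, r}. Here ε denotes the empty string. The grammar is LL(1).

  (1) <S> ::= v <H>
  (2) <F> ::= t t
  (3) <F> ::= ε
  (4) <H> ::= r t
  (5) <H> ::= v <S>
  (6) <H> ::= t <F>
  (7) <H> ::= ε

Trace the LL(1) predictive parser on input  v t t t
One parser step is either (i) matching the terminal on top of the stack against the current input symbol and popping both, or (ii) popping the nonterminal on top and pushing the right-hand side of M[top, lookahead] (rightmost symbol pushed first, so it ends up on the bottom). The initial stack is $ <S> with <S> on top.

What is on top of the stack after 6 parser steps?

     Stack    Input      Action
  1  $ <S>    v t t t $  expand <S> ::= v <H>
  2  $ <H> v  v t t t $  match v
  3  $ <H>    t t t $    expand <H> ::= t <F>
  4  $ <F> t  t t t $    match t
  5  $ <F>    t t $      expand <F> ::= t t
  6  $ t t    t t $      match t
Stack after step 6: $ t (top = t).

t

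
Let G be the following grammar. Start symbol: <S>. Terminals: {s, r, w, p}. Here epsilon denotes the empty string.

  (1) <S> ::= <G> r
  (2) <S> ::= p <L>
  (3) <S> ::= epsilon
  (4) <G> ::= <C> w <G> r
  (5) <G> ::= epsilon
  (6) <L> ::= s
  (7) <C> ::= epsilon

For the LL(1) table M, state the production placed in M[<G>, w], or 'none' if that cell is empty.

FIRST(<L>): from <L>::=s we get {s}. So FIRST(<L>) = {s}.
FIRST(<C>): from <C>::=epsilon we get {epsilon}. So FIRST(<C>) = {epsilon}.
FIRST(<G>): from <G>::=<C> w <G> r we get {w}; from <G>::=epsilon we get {epsilon}. So FIRST(<G>) = {epsilon, w}.
FIRST(<S>): from <S>::=<G> r we get {r, w}; from <S>::=p <L> we get {p}; from <S>::=epsilon we get {epsilon}. So FIRST(<S>) = {epsilon, p, r, w}.
FOLLOW(<S>) includes $ since <S> is the start symbol.
FOLLOW(<G>): in <S>::=<G> r, <G> is followed by r with FIRST {r}; in <G>::=<C> w <G> r, <G> is followed by r with FIRST {r}. Thus FOLLOW(<G>) = {r}.
For <G> ::= <C> w <G> r: FIRST(<C> w <G> r) = {w}, so it goes in M[<G>, t] for t ∈ {w}.
For <G> ::= epsilon: FIRST(epsilon) = {epsilon}, so it goes in M[<G>, t] for t ∈ {}; since epsilon ∈ FIRST, also for every t ∈ FOLLOW(<G>) = {r}.

<G> ::= <C> w <G> r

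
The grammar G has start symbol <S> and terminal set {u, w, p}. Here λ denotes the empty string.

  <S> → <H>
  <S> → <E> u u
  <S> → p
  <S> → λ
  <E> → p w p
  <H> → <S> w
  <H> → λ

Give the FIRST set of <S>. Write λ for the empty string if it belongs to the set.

FIRST(<E>) = {p}
FIRST(<S>) = {λ, p, w}  (via <H>, <E> u u)
FIRST(<H>) = {λ, p, w}  (via <S> w)

{λ, p, w}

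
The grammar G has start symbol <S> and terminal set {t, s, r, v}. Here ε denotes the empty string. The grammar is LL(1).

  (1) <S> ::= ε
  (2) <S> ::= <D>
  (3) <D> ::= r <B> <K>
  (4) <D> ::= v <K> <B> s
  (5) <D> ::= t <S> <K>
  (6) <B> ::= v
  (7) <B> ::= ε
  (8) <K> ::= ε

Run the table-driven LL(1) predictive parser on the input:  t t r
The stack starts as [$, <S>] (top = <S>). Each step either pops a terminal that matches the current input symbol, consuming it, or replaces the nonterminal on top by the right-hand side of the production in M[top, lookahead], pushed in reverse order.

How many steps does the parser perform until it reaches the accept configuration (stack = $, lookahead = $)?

13

step 1: stack=$ <S>  input=t t r $  — expand <S> ::= <D>
step 2: stack=$ <D>  input=t t r $  — expand <D> ::= t <S> <K>
step 3: stack=$ <K> <S> t  input=t t r $  — match t
step 4: stack=$ <K> <S>  input=t r $  — expand <S> ::= <D>
step 5: stack=$ <K> <D>  input=t r $  — expand <D> ::= t <S> <K>
step 6: stack=$ <K> <K> <S> t  input=t r $  — match t
step 7: stack=$ <K> <K> <S>  input=r $  — expand <S> ::= <D>
step 8: stack=$ <K> <K> <D>  input=r $  — expand <D> ::= r <B> <K>
step 9: stack=$ <K> <K> <K> <B> r  input=r $  — match r
step 10: stack=$ <K> <K> <K> <B>  input=$  — expand <B> ::= ε
step 11: stack=$ <K> <K> <K>  input=$  — expand <K> ::= ε
step 12: stack=$ <K> <K>  input=$  — expand <K> ::= ε
step 13: stack=$ <K>  input=$  — expand <K> ::= ε
Accept reached after 13 steps.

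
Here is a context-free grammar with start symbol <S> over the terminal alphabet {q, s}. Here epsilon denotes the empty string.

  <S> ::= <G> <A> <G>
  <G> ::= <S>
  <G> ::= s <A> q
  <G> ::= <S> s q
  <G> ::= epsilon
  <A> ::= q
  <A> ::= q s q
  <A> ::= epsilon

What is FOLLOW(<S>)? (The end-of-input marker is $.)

FIRST(<A>) = {epsilon, q}
FIRST(<S>) = {epsilon, q, s}  (via <G> <A> <G>)
FIRST(<G>) = {epsilon, q, s}  (via <S>, <S> s q)
FOLLOW(<S>) includes $ since <S> is the start symbol.
FOLLOW(<S>): in <G>::=<S>, the suffix after <S> is empty, so FOLLOW(<S>) ⊇ FOLLOW(<G>) = {$, q, s}; in <G>::=<S> s q, <S> is followed by s q with FIRST {s}. Thus FOLLOW(<S>) = {$, q, s}.
FOLLOW(<G>): in <S>::=<G> <A> <G> (occurrence 1), <G> is followed by <A> <G> with FIRST {epsilon, q, s}; in <S>::=<G> <A> <G> (occurrence 1), the suffix after <G> is nullable, so FOLLOW(<G>) ⊇ FOLLOW(<S>) = {$, q, s}; in <S>::=<G> <A> <G> (occurrence 2), the suffix after <G> is empty, so FOLLOW(<G>) ⊇ FOLLOW(<S>) = {$, q, s}. Thus FOLLOW(<G>) = {$, q, s}.
FOLLOW(<A>): in <S>::=<G> <A> <G>, <A> is followed by <G> with FIRST {epsilon, q, s}; in <S>::=<G> <A> <G>, the suffix after <A> is nullable, so FOLLOW(<A>) ⊇ FOLLOW(<S>) = {$, q, s}; in <G>::=s <A> q, <A> is followed by q with FIRST {q}. Thus FOLLOW(<A>) = {$, q, s}.

{$, q, s}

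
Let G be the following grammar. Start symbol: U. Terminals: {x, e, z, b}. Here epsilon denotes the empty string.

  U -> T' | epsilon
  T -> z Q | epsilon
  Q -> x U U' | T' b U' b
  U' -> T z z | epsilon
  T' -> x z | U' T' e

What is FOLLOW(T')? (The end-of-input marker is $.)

{$, b, e, z}

FIRST(T) = {epsilon, z}
FIRST(U') = {epsilon, z}  (via T z z)
FIRST(T') = {x, z}  (via U' T' e)
FIRST(U) = {epsilon, x, z}  (via T')
FIRST(Q) = {x, z}  (via T' b U' b)
FOLLOW(U) includes $ since U is the start symbol.
FOLLOW(T): in U'->T z z, T is followed by z z with FIRST {z}. Thus FOLLOW(T) = {z}.
FOLLOW(Q): in T->z Q, the suffix after Q is empty, so FOLLOW(Q) ⊇ FOLLOW(T) = {z}. Thus FOLLOW(Q) = {z}.
FOLLOW(U): in Q->x U U', U is followed by U' with FIRST {epsilon, z}; in Q->x U U', the suffix after U is nullable, so FOLLOW(U) ⊇ FOLLOW(Q) = {z}. Thus FOLLOW(U) = {$, z}.
FOLLOW(U'): in Q->x U U', the suffix after U' is empty, so FOLLOW(U') ⊇ FOLLOW(Q) = {z}; in Q->T' b U' b, U' is followed by b with FIRST {b}; in T'->U' T' e, U' is followed by T' e with FIRST {x, z}. Thus FOLLOW(U') = {b, x, z}.
FOLLOW(T'): in U->T', the suffix after T' is empty, so FOLLOW(T') ⊇ FOLLOW(U) = {$, z}; in Q->T' b U' b, T' is followed by b U' b with FIRST {b}; in T'->U' T' e, T' is followed by e with FIRST {e}. Thus FOLLOW(T') = {$, b, e, z}.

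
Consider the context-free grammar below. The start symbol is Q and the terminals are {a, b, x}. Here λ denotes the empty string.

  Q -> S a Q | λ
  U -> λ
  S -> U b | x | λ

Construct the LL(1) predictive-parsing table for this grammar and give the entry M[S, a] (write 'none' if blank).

S -> λ

FIRST(U) = {λ}
FIRST(S) = {λ, b, x}  (via U b)
FIRST(Q) = {λ, a, b, x}  (via S a Q)
FOLLOW(Q) includes $ since Q is the start symbol.
FOLLOW(S): in Q->S a Q, S is followed by a Q with FIRST {a}. Thus FOLLOW(S) = {a}.
For S -> U b: FIRST(U b) = {b}, so it goes in M[S, t] for t ∈ {b}.
For S -> x: FIRST(x) = {x}, so it goes in M[S, t] for t ∈ {x}.
For S -> λ: FIRST(λ) = {λ}, so it goes in M[S, t] for t ∈ {}; since λ ∈ FIRST, also for every t ∈ FOLLOW(S) = {a}.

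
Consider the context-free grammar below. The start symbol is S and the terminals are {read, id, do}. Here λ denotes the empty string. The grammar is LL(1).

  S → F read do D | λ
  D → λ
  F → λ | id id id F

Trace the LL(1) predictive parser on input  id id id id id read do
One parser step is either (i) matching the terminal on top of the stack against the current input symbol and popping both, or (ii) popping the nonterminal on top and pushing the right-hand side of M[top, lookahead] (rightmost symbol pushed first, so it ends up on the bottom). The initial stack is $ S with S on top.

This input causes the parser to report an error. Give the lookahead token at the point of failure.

step 1: stack=$ S  input=id id id id id read do $  — expand S → F read do D
step 2: stack=$ D do read F  input=id id id id id read do $  — expand F → id id id F
step 3: stack=$ D do read F id id id  input=id id id id id read do $  — match id
step 4: stack=$ D do read F id id  input=id id id id read do $  — match id
step 5: stack=$ D do read F id  input=id id id read do $  — match id
step 6: stack=$ D do read F  input=id id read do $  — expand F → id id id F
step 7: stack=$ D do read F id id id  input=id id read do $  — match id
step 8: stack=$ D do read F id id  input=id read do $  — match id
step 9: stack=$ D do read F id  input=read do $  — error: top is terminal id but lookahead is read

read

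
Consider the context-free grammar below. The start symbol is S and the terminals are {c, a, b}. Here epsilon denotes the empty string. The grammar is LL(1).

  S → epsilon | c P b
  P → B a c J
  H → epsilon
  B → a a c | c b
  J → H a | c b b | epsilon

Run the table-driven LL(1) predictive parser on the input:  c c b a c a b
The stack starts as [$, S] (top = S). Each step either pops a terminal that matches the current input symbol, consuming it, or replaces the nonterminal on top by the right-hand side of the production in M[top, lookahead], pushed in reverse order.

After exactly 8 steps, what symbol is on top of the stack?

J

     Stack          Input            Action
  1  $ S            c c b a c a b $  expand S → c P b
  2  $ b P c        c c b a c a b $  match c
  3  $ b P          c b a c a b $    expand P → B a c J
  4  $ b J c a B    c b a c a b $    expand B → c b
  5  $ b J c a b c  c b a c a b $    match c
  6  $ b J c a b    b a c a b $      match b
  7  $ b J c a      a c a b $        match a
  8  $ b J c        c a b $          match c
Stack after step 8: $ b J (top = J).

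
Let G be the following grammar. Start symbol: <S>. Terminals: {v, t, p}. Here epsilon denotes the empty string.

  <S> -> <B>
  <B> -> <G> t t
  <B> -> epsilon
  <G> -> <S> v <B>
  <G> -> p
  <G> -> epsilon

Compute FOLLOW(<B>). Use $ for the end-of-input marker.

{$, t, v}

FIRST(<S>) = {epsilon, p, t, v}  (via <B>)
FIRST(<G>) = {epsilon, p, t, v}  (via <S> v <B>)
FIRST(<B>) = {epsilon, p, t, v}  (via <G> t t)
FOLLOW(<S>) includes $ since <S> is the start symbol.
FOLLOW(<S>): in <G>-><S> v <B>, <S> is followed by v <B> with FIRST {v}. Thus FOLLOW(<S>) = {$, v}.
FOLLOW(<G>): in <B>-><G> t t, <G> is followed by t t with FIRST {t}. Thus FOLLOW(<G>) = {t}.
FOLLOW(<B>): in <S>-><B>, the suffix after <B> is empty, so FOLLOW(<B>) ⊇ FOLLOW(<S>) = {$, v}; in <G>-><S> v <B>, the suffix after <B> is empty, so FOLLOW(<B>) ⊇ FOLLOW(<G>) = {t}. Thus FOLLOW(<B>) = {$, t, v}.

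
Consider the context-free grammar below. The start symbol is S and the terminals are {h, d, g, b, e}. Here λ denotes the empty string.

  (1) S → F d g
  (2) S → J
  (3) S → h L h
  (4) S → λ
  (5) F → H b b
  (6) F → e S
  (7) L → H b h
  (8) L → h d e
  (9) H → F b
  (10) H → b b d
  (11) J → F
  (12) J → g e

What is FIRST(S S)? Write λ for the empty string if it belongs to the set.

FIRST(S): from S→F d g we get {b, e}; from S→J we get {b, e, g}; from S→h L h we get {h}; from S→λ we get {λ}. So FIRST(S) = {λ, b, e, g, h}.
FIRST(F): from F→H b b we get {b, e}; from F→e S we get {e}. So FIRST(F) = {b, e}.
FIRST(H): from H→F b we get {b, e}; from H→b b d we get {b}. So FIRST(H) = {b, e}.
FIRST(J): from J→F we get {b, e}; from J→g e we get {g}. So FIRST(J) = {b, e, g}.
FIRST(L): from L→H b h we get {b, e}; from L→h d e we get {h}. So FIRST(L) = {b, e, h}.
FIRST(S S): take FIRST of each symbol in turn, carrying on past any symbol whose FIRST contains λ; result {λ, b, e, g, h}.

{λ, b, e, g, h}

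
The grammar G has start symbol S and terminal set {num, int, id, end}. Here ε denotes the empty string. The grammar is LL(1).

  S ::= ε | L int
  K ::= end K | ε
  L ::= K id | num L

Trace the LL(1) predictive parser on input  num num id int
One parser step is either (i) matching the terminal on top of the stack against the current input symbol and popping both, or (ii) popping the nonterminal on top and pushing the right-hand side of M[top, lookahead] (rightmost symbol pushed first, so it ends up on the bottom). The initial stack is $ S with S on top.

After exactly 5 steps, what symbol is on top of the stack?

step 1: stack=$ S  input=num num id int $  — expand S ::= L int
step 2: stack=$ int L  input=num num id int $  — expand L ::= num L
step 3: stack=$ int L num  input=num num id int $  — match num
step 4: stack=$ int L  input=num id int $  — expand L ::= num L
step 5: stack=$ int L num  input=num id int $  — match num
Stack after step 5: $ int L (top = L).

L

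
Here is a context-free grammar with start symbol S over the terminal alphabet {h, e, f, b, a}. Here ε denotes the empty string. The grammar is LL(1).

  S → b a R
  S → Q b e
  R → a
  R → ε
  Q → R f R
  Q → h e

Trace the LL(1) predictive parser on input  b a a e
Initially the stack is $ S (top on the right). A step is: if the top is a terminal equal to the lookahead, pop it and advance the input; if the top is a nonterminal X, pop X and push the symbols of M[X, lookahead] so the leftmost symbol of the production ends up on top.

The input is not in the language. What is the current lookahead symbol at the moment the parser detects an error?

e

step 1: stack=$ S  input=b a a e $  — expand S → b a R
step 2: stack=$ R a b  input=b a a e $  — match b
step 3: stack=$ R a  input=a a e $  — match a
step 4: stack=$ R  input=a e $  — expand R → a
step 5: stack=$ a  input=a e $  — match a
step 6: stack=$  input=e $  — error: stack empty but input remains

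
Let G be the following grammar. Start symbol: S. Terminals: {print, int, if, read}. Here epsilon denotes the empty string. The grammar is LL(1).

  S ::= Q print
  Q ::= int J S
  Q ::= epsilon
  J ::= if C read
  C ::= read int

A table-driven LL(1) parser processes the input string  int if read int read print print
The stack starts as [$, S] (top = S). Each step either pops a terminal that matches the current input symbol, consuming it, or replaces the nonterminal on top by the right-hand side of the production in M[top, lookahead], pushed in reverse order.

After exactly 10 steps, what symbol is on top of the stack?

Q

step 1: stack=$ S  input=int if read int read print print $  — expand S ::= Q print
step 2: stack=$ print Q  input=int if read int read print print $  — expand Q ::= int J S
step 3: stack=$ print S J int  input=int if read int read print print $  — match int
step 4: stack=$ print S J  input=if read int read print print $  — expand J ::= if C read
step 5: stack=$ print S read C if  input=if read int read print print $  — match if
step 6: stack=$ print S read C  input=read int read print print $  — expand C ::= read int
step 7: stack=$ print S read int read  input=read int read print print $  — match read
step 8: stack=$ print S read int  input=int read print print $  — match int
step 9: stack=$ print S read  input=read print print $  — match read
step 10: stack=$ print S  input=print print $  — expand S ::= Q print
Stack after step 10: $ print print Q (top = Q).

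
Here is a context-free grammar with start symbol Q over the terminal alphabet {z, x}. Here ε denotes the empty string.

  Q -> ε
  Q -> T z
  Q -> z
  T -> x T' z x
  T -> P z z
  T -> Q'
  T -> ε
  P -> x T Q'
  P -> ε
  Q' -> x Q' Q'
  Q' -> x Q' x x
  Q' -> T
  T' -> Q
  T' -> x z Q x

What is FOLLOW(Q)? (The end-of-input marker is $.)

FIRST(P): from P->x T Q' we get {x}; from P->ε we get {ε}. So FIRST(P) = {ε, x}.
FIRST(Q): from Q->ε we get {ε}; from Q->T z we get {x, z}; from Q->z we get {z}. So FIRST(Q) = {ε, x, z}.
FIRST(T'): from T'->Q we get {ε, x, z}; from T'->x z Q x we get {x}. So FIRST(T') = {ε, x, z}.
FIRST(T): from T->x T' z x we get {x}; from T->P z z we get {x, z}; from T->Q' we get {ε, x, z}; from T->ε we get {ε}. So FIRST(T) = {ε, x, z}.
FIRST(Q'): from Q'->x Q' Q' we get {x}; from Q'->x Q' x x we get {x}; from Q'->T we get {ε, x, z}. So FIRST(Q') = {ε, x, z}.
FOLLOW(Q) includes $ since Q is the start symbol.
FOLLOW(P): in T->P z z, P is followed by z z with FIRST {z}. Thus FOLLOW(P) = {z}.
FOLLOW(T'): in T->x T' z x, T' is followed by z x with FIRST {z}. Thus FOLLOW(T') = {z}.
FOLLOW(Q): in T'->Q, the suffix after Q is empty, so FOLLOW(Q) ⊇ FOLLOW(T') = {z}; in T'->x z Q x, Q is followed by x with FIRST {x}. Thus FOLLOW(Q) = {$, x, z}.
FOLLOW(T): in Q->T z, T is followed by z with FIRST {z}; in P->x T Q', T is followed by Q' with FIRST {ε, x, z}; in P->x T Q', the suffix after T is nullable, so FOLLOW(T) ⊇ FOLLOW(P) = {z}; in Q'->T, the suffix after T is empty, so FOLLOW(T) ⊇ FOLLOW(Q') = {x, z}. Thus FOLLOW(T) = {x, z}.
FOLLOW(Q'): in T->Q', the suffix after Q' is empty, so FOLLOW(Q') ⊇ FOLLOW(T) = {x, z}; in P->x T Q', the suffix after Q' is empty, so FOLLOW(Q') ⊇ FOLLOW(P) = {z}; in Q'->x Q' Q' (occurrence 1), Q' is followed by Q' with FIRST {ε, x, z}; in Q'->x Q' Q' (occurrence 1), the suffix after Q' is nullable (adds nothing new); in Q'->x Q' Q' (occurrence 2), the suffix after Q' is empty (adds nothing new); in Q'->x Q' x x, Q' is followed by x x with FIRST {x}. Thus FOLLOW(Q') = {x, z}.

{$, x, z}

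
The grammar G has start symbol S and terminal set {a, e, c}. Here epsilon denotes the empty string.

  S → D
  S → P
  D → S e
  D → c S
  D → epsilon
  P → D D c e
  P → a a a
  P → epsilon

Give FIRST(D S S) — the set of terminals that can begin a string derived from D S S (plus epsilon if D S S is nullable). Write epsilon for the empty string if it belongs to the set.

{epsilon, a, c, e}

FIRST(S) = {epsilon, a, c, e}  (via D, P)
FIRST(D) = {epsilon, a, c, e}  (via S e)
FIRST(P) = {epsilon, a, c, e}  (via D D c e)
FIRST(D S S): take FIRST of each symbol in turn, carrying on past any symbol whose FIRST contains epsilon; result {epsilon, a, c, e}.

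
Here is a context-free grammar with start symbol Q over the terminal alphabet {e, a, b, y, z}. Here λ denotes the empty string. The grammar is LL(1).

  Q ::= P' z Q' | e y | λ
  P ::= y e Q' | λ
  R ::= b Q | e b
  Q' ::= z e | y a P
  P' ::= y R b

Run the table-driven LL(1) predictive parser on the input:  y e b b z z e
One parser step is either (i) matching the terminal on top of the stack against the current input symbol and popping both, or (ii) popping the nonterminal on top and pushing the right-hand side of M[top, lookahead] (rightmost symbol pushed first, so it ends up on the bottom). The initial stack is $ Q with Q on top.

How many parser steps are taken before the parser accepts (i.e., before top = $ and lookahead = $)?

11

      Stack         Input            Action
   1  $ Q           y e b b z z e $  expand Q ::= P' z Q'
   2  $ Q' z P'     y e b b z z e $  expand P' ::= y R b
   3  $ Q' z b R y  y e b b z z e $  match y
   4  $ Q' z b R    e b b z z e $    expand R ::= e b
   5  $ Q' z b b e  e b b z z e $    match e
   6  $ Q' z b b    b b z z e $      match b
   7  $ Q' z b      b z z e $        match b
   8  $ Q' z        z z e $          match z
   9  $ Q'          z e $            expand Q' ::= z e
  10  $ e z         z e $            match z
  11  $ e           e $              match e
Accept reached after 11 steps.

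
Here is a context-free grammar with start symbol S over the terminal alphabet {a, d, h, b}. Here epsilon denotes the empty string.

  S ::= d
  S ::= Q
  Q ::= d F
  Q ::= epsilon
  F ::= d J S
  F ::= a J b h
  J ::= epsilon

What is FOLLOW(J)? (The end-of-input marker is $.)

FIRST(Q) = {epsilon, d}
FIRST(F) = {a, d}
FIRST(J) = {epsilon}
FIRST(S) = {epsilon, d}  (via Q)
FOLLOW(S) includes $ since S is the start symbol.
FOLLOW(S): in F::=d J S, the suffix after S is empty, so FOLLOW(S) ⊇ FOLLOW(F) = {$}. Thus FOLLOW(S) = {$}.
FOLLOW(Q): in S::=Q, the suffix after Q is empty, so FOLLOW(Q) ⊇ FOLLOW(S) = {$}. Thus FOLLOW(Q) = {$}.
FOLLOW(F): in Q::=d F, the suffix after F is empty, so FOLLOW(F) ⊇ FOLLOW(Q) = {$}. Thus FOLLOW(F) = {$}.
FOLLOW(J): in F::=d J S, J is followed by S with FIRST {epsilon, d}; in F::=d J S, the suffix after J is nullable, so FOLLOW(J) ⊇ FOLLOW(F) = {$}; in F::=a J b h, J is followed by b h with FIRST {b}. Thus FOLLOW(J) = {$, b, d}.

{$, b, d}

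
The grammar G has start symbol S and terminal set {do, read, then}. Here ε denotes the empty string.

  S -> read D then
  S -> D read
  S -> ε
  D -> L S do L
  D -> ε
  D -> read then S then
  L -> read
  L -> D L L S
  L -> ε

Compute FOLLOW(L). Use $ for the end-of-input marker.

FIRST(S): from S->read D then we get {read}; from S->D read we get {do, read}; from S->ε we get {ε}. So FIRST(S) = {ε, do, read}.
FIRST(D): from D->L S do L we get {do, read}; from D->ε we get {ε}; from D->read then S then we get {read}. So FIRST(D) = {ε, do, read}.
FIRST(L): from L->read we get {read}; from L->D L L S we get {ε, do, read}; from L->ε we get {ε}. So FIRST(L) = {ε, do, read}.
FOLLOW(S) includes $ since S is the start symbol.
FOLLOW(S): in D->L S do L, S is followed by do L with FIRST {do}; in D->read then S then, S is followed by then with FIRST {then}; in L->D L L S, the suffix after S is empty, so FOLLOW(S) ⊇ FOLLOW(L) = {do, read, then}. Thus FOLLOW(S) = {$, do, read, then}.
FOLLOW(D): in S->read D then, D is followed by then with FIRST {then}; in S->D read, D is followed by read with FIRST {read}; in L->D L L S, D is followed by L L S with FIRST {ε, do, read}; in L->D L L S, the suffix after D is nullable, so FOLLOW(D) ⊇ FOLLOW(L) = {do, read, then}. Thus FOLLOW(D) = {do, read, then}.
FOLLOW(L): in D->L S do L (occurrence 1), L is followed by S do L with FIRST {do, read}; in D->L S do L (occurrence 2), the suffix after L is empty, so FOLLOW(L) ⊇ FOLLOW(D) = {do, read, then}; in L->D L L S (occurrence 1), L is followed by L S with FIRST {ε, do, read}; in L->D L L S (occurrence 1), the suffix after L is nullable (adds nothing new); in L->D L L S (occurrence 2), L is followed by S with FIRST {ε, do, read}; in L->D L L S (occurrence 2), the suffix after L is nullable (adds nothing new). Thus FOLLOW(L) = {do, read, then}.

{do, read, then}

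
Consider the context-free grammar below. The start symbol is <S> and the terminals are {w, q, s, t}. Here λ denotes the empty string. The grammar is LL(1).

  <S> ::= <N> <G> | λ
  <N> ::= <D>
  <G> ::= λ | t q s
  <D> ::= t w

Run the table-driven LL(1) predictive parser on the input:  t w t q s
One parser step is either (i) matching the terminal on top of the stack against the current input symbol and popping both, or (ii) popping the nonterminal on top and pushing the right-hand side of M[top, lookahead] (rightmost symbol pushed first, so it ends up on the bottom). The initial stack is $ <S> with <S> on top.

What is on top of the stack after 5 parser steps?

     Stack      Input        Action
  1  $ <S>      t w t q s $  expand <S> ::= <N> <G>
  2  $ <G> <N>  t w t q s $  expand <N> ::= <D>
  3  $ <G> <D>  t w t q s $  expand <D> ::= t w
  4  $ <G> w t  t w t q s $  match t
  5  $ <G> w    w t q s $    match w
Stack after step 5: $ <G> (top = <G>).

<G>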